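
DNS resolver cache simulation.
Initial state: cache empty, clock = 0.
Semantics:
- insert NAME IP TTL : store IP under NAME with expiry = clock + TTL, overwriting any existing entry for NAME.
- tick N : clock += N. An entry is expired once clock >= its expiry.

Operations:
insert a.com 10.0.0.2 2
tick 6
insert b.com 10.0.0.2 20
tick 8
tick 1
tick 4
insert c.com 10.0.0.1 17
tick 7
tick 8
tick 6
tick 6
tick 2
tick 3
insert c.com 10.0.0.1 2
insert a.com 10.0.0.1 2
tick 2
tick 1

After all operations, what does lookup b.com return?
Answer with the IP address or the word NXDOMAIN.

Answer: NXDOMAIN

Derivation:
Op 1: insert a.com -> 10.0.0.2 (expiry=0+2=2). clock=0
Op 2: tick 6 -> clock=6. purged={a.com}
Op 3: insert b.com -> 10.0.0.2 (expiry=6+20=26). clock=6
Op 4: tick 8 -> clock=14.
Op 5: tick 1 -> clock=15.
Op 6: tick 4 -> clock=19.
Op 7: insert c.com -> 10.0.0.1 (expiry=19+17=36). clock=19
Op 8: tick 7 -> clock=26. purged={b.com}
Op 9: tick 8 -> clock=34.
Op 10: tick 6 -> clock=40. purged={c.com}
Op 11: tick 6 -> clock=46.
Op 12: tick 2 -> clock=48.
Op 13: tick 3 -> clock=51.
Op 14: insert c.com -> 10.0.0.1 (expiry=51+2=53). clock=51
Op 15: insert a.com -> 10.0.0.1 (expiry=51+2=53). clock=51
Op 16: tick 2 -> clock=53. purged={a.com,c.com}
Op 17: tick 1 -> clock=54.
lookup b.com: not in cache (expired or never inserted)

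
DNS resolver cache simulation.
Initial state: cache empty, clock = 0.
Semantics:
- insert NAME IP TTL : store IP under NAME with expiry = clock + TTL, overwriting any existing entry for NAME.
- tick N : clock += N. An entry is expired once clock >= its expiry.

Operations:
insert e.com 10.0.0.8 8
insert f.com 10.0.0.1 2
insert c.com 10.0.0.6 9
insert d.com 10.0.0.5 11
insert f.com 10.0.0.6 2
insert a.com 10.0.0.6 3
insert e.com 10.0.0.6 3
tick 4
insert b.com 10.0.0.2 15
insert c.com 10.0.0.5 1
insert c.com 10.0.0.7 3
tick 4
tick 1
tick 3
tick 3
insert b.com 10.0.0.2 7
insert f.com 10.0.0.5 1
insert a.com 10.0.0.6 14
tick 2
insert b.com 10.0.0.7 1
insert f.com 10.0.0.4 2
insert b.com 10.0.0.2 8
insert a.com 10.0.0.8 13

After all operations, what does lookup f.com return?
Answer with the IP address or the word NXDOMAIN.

Answer: 10.0.0.4

Derivation:
Op 1: insert e.com -> 10.0.0.8 (expiry=0+8=8). clock=0
Op 2: insert f.com -> 10.0.0.1 (expiry=0+2=2). clock=0
Op 3: insert c.com -> 10.0.0.6 (expiry=0+9=9). clock=0
Op 4: insert d.com -> 10.0.0.5 (expiry=0+11=11). clock=0
Op 5: insert f.com -> 10.0.0.6 (expiry=0+2=2). clock=0
Op 6: insert a.com -> 10.0.0.6 (expiry=0+3=3). clock=0
Op 7: insert e.com -> 10.0.0.6 (expiry=0+3=3). clock=0
Op 8: tick 4 -> clock=4. purged={a.com,e.com,f.com}
Op 9: insert b.com -> 10.0.0.2 (expiry=4+15=19). clock=4
Op 10: insert c.com -> 10.0.0.5 (expiry=4+1=5). clock=4
Op 11: insert c.com -> 10.0.0.7 (expiry=4+3=7). clock=4
Op 12: tick 4 -> clock=8. purged={c.com}
Op 13: tick 1 -> clock=9.
Op 14: tick 3 -> clock=12. purged={d.com}
Op 15: tick 3 -> clock=15.
Op 16: insert b.com -> 10.0.0.2 (expiry=15+7=22). clock=15
Op 17: insert f.com -> 10.0.0.5 (expiry=15+1=16). clock=15
Op 18: insert a.com -> 10.0.0.6 (expiry=15+14=29). clock=15
Op 19: tick 2 -> clock=17. purged={f.com}
Op 20: insert b.com -> 10.0.0.7 (expiry=17+1=18). clock=17
Op 21: insert f.com -> 10.0.0.4 (expiry=17+2=19). clock=17
Op 22: insert b.com -> 10.0.0.2 (expiry=17+8=25). clock=17
Op 23: insert a.com -> 10.0.0.8 (expiry=17+13=30). clock=17
lookup f.com: present, ip=10.0.0.4 expiry=19 > clock=17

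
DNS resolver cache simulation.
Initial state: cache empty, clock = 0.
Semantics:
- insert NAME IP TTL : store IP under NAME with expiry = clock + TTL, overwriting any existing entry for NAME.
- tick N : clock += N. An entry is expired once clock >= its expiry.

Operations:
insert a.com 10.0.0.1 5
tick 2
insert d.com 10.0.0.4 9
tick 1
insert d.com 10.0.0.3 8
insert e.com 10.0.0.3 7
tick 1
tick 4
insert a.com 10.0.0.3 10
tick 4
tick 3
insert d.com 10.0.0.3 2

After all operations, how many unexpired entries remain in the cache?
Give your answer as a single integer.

Answer: 2

Derivation:
Op 1: insert a.com -> 10.0.0.1 (expiry=0+5=5). clock=0
Op 2: tick 2 -> clock=2.
Op 3: insert d.com -> 10.0.0.4 (expiry=2+9=11). clock=2
Op 4: tick 1 -> clock=3.
Op 5: insert d.com -> 10.0.0.3 (expiry=3+8=11). clock=3
Op 6: insert e.com -> 10.0.0.3 (expiry=3+7=10). clock=3
Op 7: tick 1 -> clock=4.
Op 8: tick 4 -> clock=8. purged={a.com}
Op 9: insert a.com -> 10.0.0.3 (expiry=8+10=18). clock=8
Op 10: tick 4 -> clock=12. purged={d.com,e.com}
Op 11: tick 3 -> clock=15.
Op 12: insert d.com -> 10.0.0.3 (expiry=15+2=17). clock=15
Final cache (unexpired): {a.com,d.com} -> size=2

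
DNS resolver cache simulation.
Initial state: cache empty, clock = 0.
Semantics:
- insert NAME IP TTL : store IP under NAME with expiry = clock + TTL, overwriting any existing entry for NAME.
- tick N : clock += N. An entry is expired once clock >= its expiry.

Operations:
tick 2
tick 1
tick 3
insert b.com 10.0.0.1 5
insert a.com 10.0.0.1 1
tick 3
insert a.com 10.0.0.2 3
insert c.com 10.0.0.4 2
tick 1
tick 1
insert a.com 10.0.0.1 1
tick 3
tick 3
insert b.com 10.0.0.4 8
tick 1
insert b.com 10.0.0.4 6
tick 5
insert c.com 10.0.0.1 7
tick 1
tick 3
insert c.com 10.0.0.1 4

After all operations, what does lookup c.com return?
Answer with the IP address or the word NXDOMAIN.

Op 1: tick 2 -> clock=2.
Op 2: tick 1 -> clock=3.
Op 3: tick 3 -> clock=6.
Op 4: insert b.com -> 10.0.0.1 (expiry=6+5=11). clock=6
Op 5: insert a.com -> 10.0.0.1 (expiry=6+1=7). clock=6
Op 6: tick 3 -> clock=9. purged={a.com}
Op 7: insert a.com -> 10.0.0.2 (expiry=9+3=12). clock=9
Op 8: insert c.com -> 10.0.0.4 (expiry=9+2=11). clock=9
Op 9: tick 1 -> clock=10.
Op 10: tick 1 -> clock=11. purged={b.com,c.com}
Op 11: insert a.com -> 10.0.0.1 (expiry=11+1=12). clock=11
Op 12: tick 3 -> clock=14. purged={a.com}
Op 13: tick 3 -> clock=17.
Op 14: insert b.com -> 10.0.0.4 (expiry=17+8=25). clock=17
Op 15: tick 1 -> clock=18.
Op 16: insert b.com -> 10.0.0.4 (expiry=18+6=24). clock=18
Op 17: tick 5 -> clock=23.
Op 18: insert c.com -> 10.0.0.1 (expiry=23+7=30). clock=23
Op 19: tick 1 -> clock=24. purged={b.com}
Op 20: tick 3 -> clock=27.
Op 21: insert c.com -> 10.0.0.1 (expiry=27+4=31). clock=27
lookup c.com: present, ip=10.0.0.1 expiry=31 > clock=27

Answer: 10.0.0.1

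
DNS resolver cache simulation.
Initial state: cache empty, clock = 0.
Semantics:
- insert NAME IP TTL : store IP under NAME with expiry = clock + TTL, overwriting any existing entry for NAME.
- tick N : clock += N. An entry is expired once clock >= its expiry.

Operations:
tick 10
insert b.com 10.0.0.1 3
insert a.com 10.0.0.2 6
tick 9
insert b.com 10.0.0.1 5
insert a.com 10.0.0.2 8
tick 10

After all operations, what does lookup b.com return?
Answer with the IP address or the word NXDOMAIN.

Op 1: tick 10 -> clock=10.
Op 2: insert b.com -> 10.0.0.1 (expiry=10+3=13). clock=10
Op 3: insert a.com -> 10.0.0.2 (expiry=10+6=16). clock=10
Op 4: tick 9 -> clock=19. purged={a.com,b.com}
Op 5: insert b.com -> 10.0.0.1 (expiry=19+5=24). clock=19
Op 6: insert a.com -> 10.0.0.2 (expiry=19+8=27). clock=19
Op 7: tick 10 -> clock=29. purged={a.com,b.com}
lookup b.com: not in cache (expired or never inserted)

Answer: NXDOMAIN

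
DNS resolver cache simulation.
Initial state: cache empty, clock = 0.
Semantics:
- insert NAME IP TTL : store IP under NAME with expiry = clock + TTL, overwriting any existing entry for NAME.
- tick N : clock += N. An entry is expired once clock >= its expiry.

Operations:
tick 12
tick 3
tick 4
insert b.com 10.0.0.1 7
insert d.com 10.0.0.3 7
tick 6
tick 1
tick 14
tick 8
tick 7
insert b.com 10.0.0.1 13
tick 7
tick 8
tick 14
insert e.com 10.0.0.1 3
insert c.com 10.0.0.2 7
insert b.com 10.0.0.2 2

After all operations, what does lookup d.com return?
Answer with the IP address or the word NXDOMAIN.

Op 1: tick 12 -> clock=12.
Op 2: tick 3 -> clock=15.
Op 3: tick 4 -> clock=19.
Op 4: insert b.com -> 10.0.0.1 (expiry=19+7=26). clock=19
Op 5: insert d.com -> 10.0.0.3 (expiry=19+7=26). clock=19
Op 6: tick 6 -> clock=25.
Op 7: tick 1 -> clock=26. purged={b.com,d.com}
Op 8: tick 14 -> clock=40.
Op 9: tick 8 -> clock=48.
Op 10: tick 7 -> clock=55.
Op 11: insert b.com -> 10.0.0.1 (expiry=55+13=68). clock=55
Op 12: tick 7 -> clock=62.
Op 13: tick 8 -> clock=70. purged={b.com}
Op 14: tick 14 -> clock=84.
Op 15: insert e.com -> 10.0.0.1 (expiry=84+3=87). clock=84
Op 16: insert c.com -> 10.0.0.2 (expiry=84+7=91). clock=84
Op 17: insert b.com -> 10.0.0.2 (expiry=84+2=86). clock=84
lookup d.com: not in cache (expired or never inserted)

Answer: NXDOMAIN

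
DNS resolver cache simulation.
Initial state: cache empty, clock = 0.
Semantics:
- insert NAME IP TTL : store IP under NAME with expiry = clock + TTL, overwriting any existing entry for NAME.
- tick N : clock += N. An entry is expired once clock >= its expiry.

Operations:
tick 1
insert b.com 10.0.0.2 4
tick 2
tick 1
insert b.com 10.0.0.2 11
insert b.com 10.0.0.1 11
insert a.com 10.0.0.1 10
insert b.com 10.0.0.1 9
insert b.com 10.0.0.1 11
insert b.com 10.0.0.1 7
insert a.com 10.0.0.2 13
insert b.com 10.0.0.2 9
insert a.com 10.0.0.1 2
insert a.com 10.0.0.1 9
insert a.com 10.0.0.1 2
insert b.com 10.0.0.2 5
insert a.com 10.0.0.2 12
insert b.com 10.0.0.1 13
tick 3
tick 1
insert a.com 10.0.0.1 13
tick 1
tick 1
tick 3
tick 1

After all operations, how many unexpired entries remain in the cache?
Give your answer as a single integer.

Answer: 2

Derivation:
Op 1: tick 1 -> clock=1.
Op 2: insert b.com -> 10.0.0.2 (expiry=1+4=5). clock=1
Op 3: tick 2 -> clock=3.
Op 4: tick 1 -> clock=4.
Op 5: insert b.com -> 10.0.0.2 (expiry=4+11=15). clock=4
Op 6: insert b.com -> 10.0.0.1 (expiry=4+11=15). clock=4
Op 7: insert a.com -> 10.0.0.1 (expiry=4+10=14). clock=4
Op 8: insert b.com -> 10.0.0.1 (expiry=4+9=13). clock=4
Op 9: insert b.com -> 10.0.0.1 (expiry=4+11=15). clock=4
Op 10: insert b.com -> 10.0.0.1 (expiry=4+7=11). clock=4
Op 11: insert a.com -> 10.0.0.2 (expiry=4+13=17). clock=4
Op 12: insert b.com -> 10.0.0.2 (expiry=4+9=13). clock=4
Op 13: insert a.com -> 10.0.0.1 (expiry=4+2=6). clock=4
Op 14: insert a.com -> 10.0.0.1 (expiry=4+9=13). clock=4
Op 15: insert a.com -> 10.0.0.1 (expiry=4+2=6). clock=4
Op 16: insert b.com -> 10.0.0.2 (expiry=4+5=9). clock=4
Op 17: insert a.com -> 10.0.0.2 (expiry=4+12=16). clock=4
Op 18: insert b.com -> 10.0.0.1 (expiry=4+13=17). clock=4
Op 19: tick 3 -> clock=7.
Op 20: tick 1 -> clock=8.
Op 21: insert a.com -> 10.0.0.1 (expiry=8+13=21). clock=8
Op 22: tick 1 -> clock=9.
Op 23: tick 1 -> clock=10.
Op 24: tick 3 -> clock=13.
Op 25: tick 1 -> clock=14.
Final cache (unexpired): {a.com,b.com} -> size=2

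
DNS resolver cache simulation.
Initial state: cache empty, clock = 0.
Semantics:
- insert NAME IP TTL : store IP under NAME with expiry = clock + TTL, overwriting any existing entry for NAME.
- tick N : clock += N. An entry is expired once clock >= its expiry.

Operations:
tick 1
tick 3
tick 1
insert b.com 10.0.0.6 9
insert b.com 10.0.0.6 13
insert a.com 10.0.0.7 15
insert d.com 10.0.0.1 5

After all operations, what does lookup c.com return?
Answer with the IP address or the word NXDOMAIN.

Op 1: tick 1 -> clock=1.
Op 2: tick 3 -> clock=4.
Op 3: tick 1 -> clock=5.
Op 4: insert b.com -> 10.0.0.6 (expiry=5+9=14). clock=5
Op 5: insert b.com -> 10.0.0.6 (expiry=5+13=18). clock=5
Op 6: insert a.com -> 10.0.0.7 (expiry=5+15=20). clock=5
Op 7: insert d.com -> 10.0.0.1 (expiry=5+5=10). clock=5
lookup c.com: not in cache (expired or never inserted)

Answer: NXDOMAIN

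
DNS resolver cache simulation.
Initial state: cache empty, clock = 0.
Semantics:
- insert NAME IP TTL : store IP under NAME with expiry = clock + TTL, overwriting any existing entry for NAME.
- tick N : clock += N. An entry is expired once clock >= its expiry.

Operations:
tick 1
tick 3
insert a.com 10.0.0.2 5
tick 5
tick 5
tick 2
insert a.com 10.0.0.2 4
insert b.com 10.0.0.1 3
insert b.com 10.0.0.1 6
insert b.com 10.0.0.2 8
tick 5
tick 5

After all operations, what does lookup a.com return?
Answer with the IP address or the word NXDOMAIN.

Op 1: tick 1 -> clock=1.
Op 2: tick 3 -> clock=4.
Op 3: insert a.com -> 10.0.0.2 (expiry=4+5=9). clock=4
Op 4: tick 5 -> clock=9. purged={a.com}
Op 5: tick 5 -> clock=14.
Op 6: tick 2 -> clock=16.
Op 7: insert a.com -> 10.0.0.2 (expiry=16+4=20). clock=16
Op 8: insert b.com -> 10.0.0.1 (expiry=16+3=19). clock=16
Op 9: insert b.com -> 10.0.0.1 (expiry=16+6=22). clock=16
Op 10: insert b.com -> 10.0.0.2 (expiry=16+8=24). clock=16
Op 11: tick 5 -> clock=21. purged={a.com}
Op 12: tick 5 -> clock=26. purged={b.com}
lookup a.com: not in cache (expired or never inserted)

Answer: NXDOMAIN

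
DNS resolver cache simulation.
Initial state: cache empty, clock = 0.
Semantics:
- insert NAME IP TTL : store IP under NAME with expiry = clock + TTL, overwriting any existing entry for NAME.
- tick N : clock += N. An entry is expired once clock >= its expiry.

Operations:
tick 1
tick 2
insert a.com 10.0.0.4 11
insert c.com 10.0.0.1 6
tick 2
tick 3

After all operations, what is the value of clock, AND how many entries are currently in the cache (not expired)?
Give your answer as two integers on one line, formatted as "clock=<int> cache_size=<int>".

Answer: clock=8 cache_size=2

Derivation:
Op 1: tick 1 -> clock=1.
Op 2: tick 2 -> clock=3.
Op 3: insert a.com -> 10.0.0.4 (expiry=3+11=14). clock=3
Op 4: insert c.com -> 10.0.0.1 (expiry=3+6=9). clock=3
Op 5: tick 2 -> clock=5.
Op 6: tick 3 -> clock=8.
Final clock = 8
Final cache (unexpired): {a.com,c.com} -> size=2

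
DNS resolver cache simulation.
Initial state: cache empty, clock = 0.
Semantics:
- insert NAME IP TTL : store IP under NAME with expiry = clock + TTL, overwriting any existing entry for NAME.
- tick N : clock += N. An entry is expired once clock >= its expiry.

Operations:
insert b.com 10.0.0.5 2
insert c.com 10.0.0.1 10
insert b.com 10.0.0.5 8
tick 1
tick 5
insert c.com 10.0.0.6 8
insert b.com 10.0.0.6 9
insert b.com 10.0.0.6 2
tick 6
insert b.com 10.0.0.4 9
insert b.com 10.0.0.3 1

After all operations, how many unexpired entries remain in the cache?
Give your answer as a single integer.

Op 1: insert b.com -> 10.0.0.5 (expiry=0+2=2). clock=0
Op 2: insert c.com -> 10.0.0.1 (expiry=0+10=10). clock=0
Op 3: insert b.com -> 10.0.0.5 (expiry=0+8=8). clock=0
Op 4: tick 1 -> clock=1.
Op 5: tick 5 -> clock=6.
Op 6: insert c.com -> 10.0.0.6 (expiry=6+8=14). clock=6
Op 7: insert b.com -> 10.0.0.6 (expiry=6+9=15). clock=6
Op 8: insert b.com -> 10.0.0.6 (expiry=6+2=8). clock=6
Op 9: tick 6 -> clock=12. purged={b.com}
Op 10: insert b.com -> 10.0.0.4 (expiry=12+9=21). clock=12
Op 11: insert b.com -> 10.0.0.3 (expiry=12+1=13). clock=12
Final cache (unexpired): {b.com,c.com} -> size=2

Answer: 2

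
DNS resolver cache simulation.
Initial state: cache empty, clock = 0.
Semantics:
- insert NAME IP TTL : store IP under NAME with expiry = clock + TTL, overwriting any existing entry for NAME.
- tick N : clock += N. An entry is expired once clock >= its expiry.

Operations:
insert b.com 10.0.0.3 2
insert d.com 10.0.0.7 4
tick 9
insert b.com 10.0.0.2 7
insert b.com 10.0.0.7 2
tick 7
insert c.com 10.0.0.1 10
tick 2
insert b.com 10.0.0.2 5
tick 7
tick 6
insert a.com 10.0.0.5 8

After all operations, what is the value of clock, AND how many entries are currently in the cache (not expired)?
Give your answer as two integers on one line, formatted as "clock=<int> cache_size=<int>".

Answer: clock=31 cache_size=1

Derivation:
Op 1: insert b.com -> 10.0.0.3 (expiry=0+2=2). clock=0
Op 2: insert d.com -> 10.0.0.7 (expiry=0+4=4). clock=0
Op 3: tick 9 -> clock=9. purged={b.com,d.com}
Op 4: insert b.com -> 10.0.0.2 (expiry=9+7=16). clock=9
Op 5: insert b.com -> 10.0.0.7 (expiry=9+2=11). clock=9
Op 6: tick 7 -> clock=16. purged={b.com}
Op 7: insert c.com -> 10.0.0.1 (expiry=16+10=26). clock=16
Op 8: tick 2 -> clock=18.
Op 9: insert b.com -> 10.0.0.2 (expiry=18+5=23). clock=18
Op 10: tick 7 -> clock=25. purged={b.com}
Op 11: tick 6 -> clock=31. purged={c.com}
Op 12: insert a.com -> 10.0.0.5 (expiry=31+8=39). clock=31
Final clock = 31
Final cache (unexpired): {a.com} -> size=1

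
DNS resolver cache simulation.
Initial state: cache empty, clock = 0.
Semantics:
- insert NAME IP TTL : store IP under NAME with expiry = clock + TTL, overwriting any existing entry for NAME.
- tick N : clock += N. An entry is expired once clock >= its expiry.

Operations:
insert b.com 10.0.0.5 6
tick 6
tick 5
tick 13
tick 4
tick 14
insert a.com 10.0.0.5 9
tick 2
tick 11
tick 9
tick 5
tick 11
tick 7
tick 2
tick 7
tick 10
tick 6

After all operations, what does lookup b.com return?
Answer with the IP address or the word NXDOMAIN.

Op 1: insert b.com -> 10.0.0.5 (expiry=0+6=6). clock=0
Op 2: tick 6 -> clock=6. purged={b.com}
Op 3: tick 5 -> clock=11.
Op 4: tick 13 -> clock=24.
Op 5: tick 4 -> clock=28.
Op 6: tick 14 -> clock=42.
Op 7: insert a.com -> 10.0.0.5 (expiry=42+9=51). clock=42
Op 8: tick 2 -> clock=44.
Op 9: tick 11 -> clock=55. purged={a.com}
Op 10: tick 9 -> clock=64.
Op 11: tick 5 -> clock=69.
Op 12: tick 11 -> clock=80.
Op 13: tick 7 -> clock=87.
Op 14: tick 2 -> clock=89.
Op 15: tick 7 -> clock=96.
Op 16: tick 10 -> clock=106.
Op 17: tick 6 -> clock=112.
lookup b.com: not in cache (expired or never inserted)

Answer: NXDOMAIN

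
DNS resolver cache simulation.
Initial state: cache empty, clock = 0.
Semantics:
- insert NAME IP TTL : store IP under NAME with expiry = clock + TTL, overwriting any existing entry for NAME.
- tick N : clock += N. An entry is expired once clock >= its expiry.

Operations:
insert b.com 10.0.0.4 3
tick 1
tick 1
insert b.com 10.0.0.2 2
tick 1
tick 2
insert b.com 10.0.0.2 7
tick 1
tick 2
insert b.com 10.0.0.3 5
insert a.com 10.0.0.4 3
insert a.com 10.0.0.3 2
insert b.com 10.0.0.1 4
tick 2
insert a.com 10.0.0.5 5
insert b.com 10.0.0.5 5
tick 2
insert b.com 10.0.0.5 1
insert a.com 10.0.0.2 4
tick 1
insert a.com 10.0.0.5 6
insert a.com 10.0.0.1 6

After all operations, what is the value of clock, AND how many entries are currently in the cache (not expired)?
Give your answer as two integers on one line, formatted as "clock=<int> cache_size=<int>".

Answer: clock=13 cache_size=1

Derivation:
Op 1: insert b.com -> 10.0.0.4 (expiry=0+3=3). clock=0
Op 2: tick 1 -> clock=1.
Op 3: tick 1 -> clock=2.
Op 4: insert b.com -> 10.0.0.2 (expiry=2+2=4). clock=2
Op 5: tick 1 -> clock=3.
Op 6: tick 2 -> clock=5. purged={b.com}
Op 7: insert b.com -> 10.0.0.2 (expiry=5+7=12). clock=5
Op 8: tick 1 -> clock=6.
Op 9: tick 2 -> clock=8.
Op 10: insert b.com -> 10.0.0.3 (expiry=8+5=13). clock=8
Op 11: insert a.com -> 10.0.0.4 (expiry=8+3=11). clock=8
Op 12: insert a.com -> 10.0.0.3 (expiry=8+2=10). clock=8
Op 13: insert b.com -> 10.0.0.1 (expiry=8+4=12). clock=8
Op 14: tick 2 -> clock=10. purged={a.com}
Op 15: insert a.com -> 10.0.0.5 (expiry=10+5=15). clock=10
Op 16: insert b.com -> 10.0.0.5 (expiry=10+5=15). clock=10
Op 17: tick 2 -> clock=12.
Op 18: insert b.com -> 10.0.0.5 (expiry=12+1=13). clock=12
Op 19: insert a.com -> 10.0.0.2 (expiry=12+4=16). clock=12
Op 20: tick 1 -> clock=13. purged={b.com}
Op 21: insert a.com -> 10.0.0.5 (expiry=13+6=19). clock=13
Op 22: insert a.com -> 10.0.0.1 (expiry=13+6=19). clock=13
Final clock = 13
Final cache (unexpired): {a.com} -> size=1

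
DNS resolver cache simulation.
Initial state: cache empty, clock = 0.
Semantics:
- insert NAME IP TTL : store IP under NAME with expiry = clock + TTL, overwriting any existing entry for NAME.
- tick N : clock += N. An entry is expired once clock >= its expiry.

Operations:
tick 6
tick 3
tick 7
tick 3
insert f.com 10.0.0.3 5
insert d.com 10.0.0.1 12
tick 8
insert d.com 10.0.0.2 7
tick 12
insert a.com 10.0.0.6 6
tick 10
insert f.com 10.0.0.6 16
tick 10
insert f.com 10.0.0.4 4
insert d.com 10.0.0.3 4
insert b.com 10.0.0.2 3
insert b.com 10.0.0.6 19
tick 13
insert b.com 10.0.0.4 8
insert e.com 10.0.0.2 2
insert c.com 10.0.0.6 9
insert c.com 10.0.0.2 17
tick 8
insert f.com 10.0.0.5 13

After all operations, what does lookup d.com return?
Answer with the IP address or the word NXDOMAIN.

Op 1: tick 6 -> clock=6.
Op 2: tick 3 -> clock=9.
Op 3: tick 7 -> clock=16.
Op 4: tick 3 -> clock=19.
Op 5: insert f.com -> 10.0.0.3 (expiry=19+5=24). clock=19
Op 6: insert d.com -> 10.0.0.1 (expiry=19+12=31). clock=19
Op 7: tick 8 -> clock=27. purged={f.com}
Op 8: insert d.com -> 10.0.0.2 (expiry=27+7=34). clock=27
Op 9: tick 12 -> clock=39. purged={d.com}
Op 10: insert a.com -> 10.0.0.6 (expiry=39+6=45). clock=39
Op 11: tick 10 -> clock=49. purged={a.com}
Op 12: insert f.com -> 10.0.0.6 (expiry=49+16=65). clock=49
Op 13: tick 10 -> clock=59.
Op 14: insert f.com -> 10.0.0.4 (expiry=59+4=63). clock=59
Op 15: insert d.com -> 10.0.0.3 (expiry=59+4=63). clock=59
Op 16: insert b.com -> 10.0.0.2 (expiry=59+3=62). clock=59
Op 17: insert b.com -> 10.0.0.6 (expiry=59+19=78). clock=59
Op 18: tick 13 -> clock=72. purged={d.com,f.com}
Op 19: insert b.com -> 10.0.0.4 (expiry=72+8=80). clock=72
Op 20: insert e.com -> 10.0.0.2 (expiry=72+2=74). clock=72
Op 21: insert c.com -> 10.0.0.6 (expiry=72+9=81). clock=72
Op 22: insert c.com -> 10.0.0.2 (expiry=72+17=89). clock=72
Op 23: tick 8 -> clock=80. purged={b.com,e.com}
Op 24: insert f.com -> 10.0.0.5 (expiry=80+13=93). clock=80
lookup d.com: not in cache (expired or never inserted)

Answer: NXDOMAIN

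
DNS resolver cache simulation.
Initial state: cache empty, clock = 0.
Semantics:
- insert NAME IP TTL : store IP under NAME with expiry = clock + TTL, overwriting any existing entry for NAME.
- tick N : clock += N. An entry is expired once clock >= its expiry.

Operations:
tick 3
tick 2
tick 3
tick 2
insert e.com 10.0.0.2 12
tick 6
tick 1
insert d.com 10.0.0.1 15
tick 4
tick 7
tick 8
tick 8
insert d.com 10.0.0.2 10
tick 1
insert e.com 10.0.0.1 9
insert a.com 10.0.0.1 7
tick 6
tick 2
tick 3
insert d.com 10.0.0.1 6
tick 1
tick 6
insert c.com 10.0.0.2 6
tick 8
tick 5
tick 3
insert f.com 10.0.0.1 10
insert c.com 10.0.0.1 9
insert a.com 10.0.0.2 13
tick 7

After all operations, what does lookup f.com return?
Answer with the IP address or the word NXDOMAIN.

Op 1: tick 3 -> clock=3.
Op 2: tick 2 -> clock=5.
Op 3: tick 3 -> clock=8.
Op 4: tick 2 -> clock=10.
Op 5: insert e.com -> 10.0.0.2 (expiry=10+12=22). clock=10
Op 6: tick 6 -> clock=16.
Op 7: tick 1 -> clock=17.
Op 8: insert d.com -> 10.0.0.1 (expiry=17+15=32). clock=17
Op 9: tick 4 -> clock=21.
Op 10: tick 7 -> clock=28. purged={e.com}
Op 11: tick 8 -> clock=36. purged={d.com}
Op 12: tick 8 -> clock=44.
Op 13: insert d.com -> 10.0.0.2 (expiry=44+10=54). clock=44
Op 14: tick 1 -> clock=45.
Op 15: insert e.com -> 10.0.0.1 (expiry=45+9=54). clock=45
Op 16: insert a.com -> 10.0.0.1 (expiry=45+7=52). clock=45
Op 17: tick 6 -> clock=51.
Op 18: tick 2 -> clock=53. purged={a.com}
Op 19: tick 3 -> clock=56. purged={d.com,e.com}
Op 20: insert d.com -> 10.0.0.1 (expiry=56+6=62). clock=56
Op 21: tick 1 -> clock=57.
Op 22: tick 6 -> clock=63. purged={d.com}
Op 23: insert c.com -> 10.0.0.2 (expiry=63+6=69). clock=63
Op 24: tick 8 -> clock=71. purged={c.com}
Op 25: tick 5 -> clock=76.
Op 26: tick 3 -> clock=79.
Op 27: insert f.com -> 10.0.0.1 (expiry=79+10=89). clock=79
Op 28: insert c.com -> 10.0.0.1 (expiry=79+9=88). clock=79
Op 29: insert a.com -> 10.0.0.2 (expiry=79+13=92). clock=79
Op 30: tick 7 -> clock=86.
lookup f.com: present, ip=10.0.0.1 expiry=89 > clock=86

Answer: 10.0.0.1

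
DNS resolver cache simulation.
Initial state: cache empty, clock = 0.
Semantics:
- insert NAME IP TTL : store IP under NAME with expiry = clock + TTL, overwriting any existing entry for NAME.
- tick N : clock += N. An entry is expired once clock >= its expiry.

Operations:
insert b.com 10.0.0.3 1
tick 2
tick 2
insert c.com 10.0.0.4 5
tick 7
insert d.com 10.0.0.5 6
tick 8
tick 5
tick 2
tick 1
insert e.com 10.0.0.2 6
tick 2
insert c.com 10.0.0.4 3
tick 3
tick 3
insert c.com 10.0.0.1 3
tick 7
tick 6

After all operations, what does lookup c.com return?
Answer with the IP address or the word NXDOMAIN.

Op 1: insert b.com -> 10.0.0.3 (expiry=0+1=1). clock=0
Op 2: tick 2 -> clock=2. purged={b.com}
Op 3: tick 2 -> clock=4.
Op 4: insert c.com -> 10.0.0.4 (expiry=4+5=9). clock=4
Op 5: tick 7 -> clock=11. purged={c.com}
Op 6: insert d.com -> 10.0.0.5 (expiry=11+6=17). clock=11
Op 7: tick 8 -> clock=19. purged={d.com}
Op 8: tick 5 -> clock=24.
Op 9: tick 2 -> clock=26.
Op 10: tick 1 -> clock=27.
Op 11: insert e.com -> 10.0.0.2 (expiry=27+6=33). clock=27
Op 12: tick 2 -> clock=29.
Op 13: insert c.com -> 10.0.0.4 (expiry=29+3=32). clock=29
Op 14: tick 3 -> clock=32. purged={c.com}
Op 15: tick 3 -> clock=35. purged={e.com}
Op 16: insert c.com -> 10.0.0.1 (expiry=35+3=38). clock=35
Op 17: tick 7 -> clock=42. purged={c.com}
Op 18: tick 6 -> clock=48.
lookup c.com: not in cache (expired or never inserted)

Answer: NXDOMAIN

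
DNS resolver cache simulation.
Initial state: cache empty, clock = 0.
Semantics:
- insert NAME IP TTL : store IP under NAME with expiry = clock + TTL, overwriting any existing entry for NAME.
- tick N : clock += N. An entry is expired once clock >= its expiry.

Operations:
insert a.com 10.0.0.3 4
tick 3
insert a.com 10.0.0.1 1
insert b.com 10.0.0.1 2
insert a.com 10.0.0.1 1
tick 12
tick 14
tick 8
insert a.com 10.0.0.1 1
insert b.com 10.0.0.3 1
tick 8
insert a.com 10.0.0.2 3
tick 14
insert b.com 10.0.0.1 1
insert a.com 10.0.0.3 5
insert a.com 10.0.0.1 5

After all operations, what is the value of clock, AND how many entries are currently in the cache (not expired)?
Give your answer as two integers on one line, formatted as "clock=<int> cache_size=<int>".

Answer: clock=59 cache_size=2

Derivation:
Op 1: insert a.com -> 10.0.0.3 (expiry=0+4=4). clock=0
Op 2: tick 3 -> clock=3.
Op 3: insert a.com -> 10.0.0.1 (expiry=3+1=4). clock=3
Op 4: insert b.com -> 10.0.0.1 (expiry=3+2=5). clock=3
Op 5: insert a.com -> 10.0.0.1 (expiry=3+1=4). clock=3
Op 6: tick 12 -> clock=15. purged={a.com,b.com}
Op 7: tick 14 -> clock=29.
Op 8: tick 8 -> clock=37.
Op 9: insert a.com -> 10.0.0.1 (expiry=37+1=38). clock=37
Op 10: insert b.com -> 10.0.0.3 (expiry=37+1=38). clock=37
Op 11: tick 8 -> clock=45. purged={a.com,b.com}
Op 12: insert a.com -> 10.0.0.2 (expiry=45+3=48). clock=45
Op 13: tick 14 -> clock=59. purged={a.com}
Op 14: insert b.com -> 10.0.0.1 (expiry=59+1=60). clock=59
Op 15: insert a.com -> 10.0.0.3 (expiry=59+5=64). clock=59
Op 16: insert a.com -> 10.0.0.1 (expiry=59+5=64). clock=59
Final clock = 59
Final cache (unexpired): {a.com,b.com} -> size=2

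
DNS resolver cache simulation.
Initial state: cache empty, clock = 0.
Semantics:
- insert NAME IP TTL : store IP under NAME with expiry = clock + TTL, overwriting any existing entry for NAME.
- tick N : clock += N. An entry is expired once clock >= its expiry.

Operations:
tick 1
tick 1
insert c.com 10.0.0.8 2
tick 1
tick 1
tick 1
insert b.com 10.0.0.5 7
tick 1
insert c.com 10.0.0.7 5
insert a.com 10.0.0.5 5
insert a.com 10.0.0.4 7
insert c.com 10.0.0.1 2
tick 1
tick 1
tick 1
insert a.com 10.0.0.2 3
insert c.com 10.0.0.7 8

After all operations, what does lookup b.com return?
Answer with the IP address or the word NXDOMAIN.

Answer: 10.0.0.5

Derivation:
Op 1: tick 1 -> clock=1.
Op 2: tick 1 -> clock=2.
Op 3: insert c.com -> 10.0.0.8 (expiry=2+2=4). clock=2
Op 4: tick 1 -> clock=3.
Op 5: tick 1 -> clock=4. purged={c.com}
Op 6: tick 1 -> clock=5.
Op 7: insert b.com -> 10.0.0.5 (expiry=5+7=12). clock=5
Op 8: tick 1 -> clock=6.
Op 9: insert c.com -> 10.0.0.7 (expiry=6+5=11). clock=6
Op 10: insert a.com -> 10.0.0.5 (expiry=6+5=11). clock=6
Op 11: insert a.com -> 10.0.0.4 (expiry=6+7=13). clock=6
Op 12: insert c.com -> 10.0.0.1 (expiry=6+2=8). clock=6
Op 13: tick 1 -> clock=7.
Op 14: tick 1 -> clock=8. purged={c.com}
Op 15: tick 1 -> clock=9.
Op 16: insert a.com -> 10.0.0.2 (expiry=9+3=12). clock=9
Op 17: insert c.com -> 10.0.0.7 (expiry=9+8=17). clock=9
lookup b.com: present, ip=10.0.0.5 expiry=12 > clock=9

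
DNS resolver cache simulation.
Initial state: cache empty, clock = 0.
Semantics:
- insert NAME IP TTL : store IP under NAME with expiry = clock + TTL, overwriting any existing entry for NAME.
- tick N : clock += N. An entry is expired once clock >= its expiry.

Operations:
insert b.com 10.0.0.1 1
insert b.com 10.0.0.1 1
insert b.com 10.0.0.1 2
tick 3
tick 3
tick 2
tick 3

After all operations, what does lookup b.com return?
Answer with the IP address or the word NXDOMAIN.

Op 1: insert b.com -> 10.0.0.1 (expiry=0+1=1). clock=0
Op 2: insert b.com -> 10.0.0.1 (expiry=0+1=1). clock=0
Op 3: insert b.com -> 10.0.0.1 (expiry=0+2=2). clock=0
Op 4: tick 3 -> clock=3. purged={b.com}
Op 5: tick 3 -> clock=6.
Op 6: tick 2 -> clock=8.
Op 7: tick 3 -> clock=11.
lookup b.com: not in cache (expired or never inserted)

Answer: NXDOMAIN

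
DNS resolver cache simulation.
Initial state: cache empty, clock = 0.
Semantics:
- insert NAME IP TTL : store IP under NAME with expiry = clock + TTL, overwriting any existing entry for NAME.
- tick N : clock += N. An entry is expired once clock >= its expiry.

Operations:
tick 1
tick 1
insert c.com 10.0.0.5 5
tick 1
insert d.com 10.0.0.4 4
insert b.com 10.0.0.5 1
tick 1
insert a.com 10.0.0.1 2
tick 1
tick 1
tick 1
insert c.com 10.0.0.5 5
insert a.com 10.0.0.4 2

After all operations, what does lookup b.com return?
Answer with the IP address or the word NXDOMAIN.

Op 1: tick 1 -> clock=1.
Op 2: tick 1 -> clock=2.
Op 3: insert c.com -> 10.0.0.5 (expiry=2+5=7). clock=2
Op 4: tick 1 -> clock=3.
Op 5: insert d.com -> 10.0.0.4 (expiry=3+4=7). clock=3
Op 6: insert b.com -> 10.0.0.5 (expiry=3+1=4). clock=3
Op 7: tick 1 -> clock=4. purged={b.com}
Op 8: insert a.com -> 10.0.0.1 (expiry=4+2=6). clock=4
Op 9: tick 1 -> clock=5.
Op 10: tick 1 -> clock=6. purged={a.com}
Op 11: tick 1 -> clock=7. purged={c.com,d.com}
Op 12: insert c.com -> 10.0.0.5 (expiry=7+5=12). clock=7
Op 13: insert a.com -> 10.0.0.4 (expiry=7+2=9). clock=7
lookup b.com: not in cache (expired or never inserted)

Answer: NXDOMAIN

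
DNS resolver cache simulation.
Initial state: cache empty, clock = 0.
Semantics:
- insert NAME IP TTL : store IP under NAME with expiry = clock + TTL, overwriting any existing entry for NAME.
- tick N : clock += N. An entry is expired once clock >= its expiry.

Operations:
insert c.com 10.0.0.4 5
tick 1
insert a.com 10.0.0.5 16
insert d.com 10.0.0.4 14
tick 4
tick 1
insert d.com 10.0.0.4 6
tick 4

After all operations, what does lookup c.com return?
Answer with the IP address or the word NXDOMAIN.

Op 1: insert c.com -> 10.0.0.4 (expiry=0+5=5). clock=0
Op 2: tick 1 -> clock=1.
Op 3: insert a.com -> 10.0.0.5 (expiry=1+16=17). clock=1
Op 4: insert d.com -> 10.0.0.4 (expiry=1+14=15). clock=1
Op 5: tick 4 -> clock=5. purged={c.com}
Op 6: tick 1 -> clock=6.
Op 7: insert d.com -> 10.0.0.4 (expiry=6+6=12). clock=6
Op 8: tick 4 -> clock=10.
lookup c.com: not in cache (expired or never inserted)

Answer: NXDOMAIN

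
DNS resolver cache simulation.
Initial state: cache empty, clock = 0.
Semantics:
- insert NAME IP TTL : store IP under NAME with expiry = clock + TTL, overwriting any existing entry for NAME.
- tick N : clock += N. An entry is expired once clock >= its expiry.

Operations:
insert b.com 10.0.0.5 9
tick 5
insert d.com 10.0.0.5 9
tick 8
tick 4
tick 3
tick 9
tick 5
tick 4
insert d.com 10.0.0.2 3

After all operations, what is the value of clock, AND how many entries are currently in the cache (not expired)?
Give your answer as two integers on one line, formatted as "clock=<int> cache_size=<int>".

Op 1: insert b.com -> 10.0.0.5 (expiry=0+9=9). clock=0
Op 2: tick 5 -> clock=5.
Op 3: insert d.com -> 10.0.0.5 (expiry=5+9=14). clock=5
Op 4: tick 8 -> clock=13. purged={b.com}
Op 5: tick 4 -> clock=17. purged={d.com}
Op 6: tick 3 -> clock=20.
Op 7: tick 9 -> clock=29.
Op 8: tick 5 -> clock=34.
Op 9: tick 4 -> clock=38.
Op 10: insert d.com -> 10.0.0.2 (expiry=38+3=41). clock=38
Final clock = 38
Final cache (unexpired): {d.com} -> size=1

Answer: clock=38 cache_size=1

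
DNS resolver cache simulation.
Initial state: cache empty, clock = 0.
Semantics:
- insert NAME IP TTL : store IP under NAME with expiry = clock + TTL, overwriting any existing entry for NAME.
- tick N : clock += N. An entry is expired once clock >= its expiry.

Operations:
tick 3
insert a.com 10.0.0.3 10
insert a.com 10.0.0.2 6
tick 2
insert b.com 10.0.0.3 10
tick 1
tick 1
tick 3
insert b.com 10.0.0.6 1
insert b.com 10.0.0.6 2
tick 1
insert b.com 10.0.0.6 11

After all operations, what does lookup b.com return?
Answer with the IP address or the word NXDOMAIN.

Op 1: tick 3 -> clock=3.
Op 2: insert a.com -> 10.0.0.3 (expiry=3+10=13). clock=3
Op 3: insert a.com -> 10.0.0.2 (expiry=3+6=9). clock=3
Op 4: tick 2 -> clock=5.
Op 5: insert b.com -> 10.0.0.3 (expiry=5+10=15). clock=5
Op 6: tick 1 -> clock=6.
Op 7: tick 1 -> clock=7.
Op 8: tick 3 -> clock=10. purged={a.com}
Op 9: insert b.com -> 10.0.0.6 (expiry=10+1=11). clock=10
Op 10: insert b.com -> 10.0.0.6 (expiry=10+2=12). clock=10
Op 11: tick 1 -> clock=11.
Op 12: insert b.com -> 10.0.0.6 (expiry=11+11=22). clock=11
lookup b.com: present, ip=10.0.0.6 expiry=22 > clock=11

Answer: 10.0.0.6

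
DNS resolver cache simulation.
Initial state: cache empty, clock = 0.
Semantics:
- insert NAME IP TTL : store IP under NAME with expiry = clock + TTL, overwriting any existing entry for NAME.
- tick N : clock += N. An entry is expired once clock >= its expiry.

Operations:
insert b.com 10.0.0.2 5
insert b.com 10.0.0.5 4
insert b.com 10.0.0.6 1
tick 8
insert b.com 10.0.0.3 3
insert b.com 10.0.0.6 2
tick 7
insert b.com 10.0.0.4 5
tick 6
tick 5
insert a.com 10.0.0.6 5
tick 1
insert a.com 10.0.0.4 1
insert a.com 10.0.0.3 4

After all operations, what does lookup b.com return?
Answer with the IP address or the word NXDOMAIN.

Op 1: insert b.com -> 10.0.0.2 (expiry=0+5=5). clock=0
Op 2: insert b.com -> 10.0.0.5 (expiry=0+4=4). clock=0
Op 3: insert b.com -> 10.0.0.6 (expiry=0+1=1). clock=0
Op 4: tick 8 -> clock=8. purged={b.com}
Op 5: insert b.com -> 10.0.0.3 (expiry=8+3=11). clock=8
Op 6: insert b.com -> 10.0.0.6 (expiry=8+2=10). clock=8
Op 7: tick 7 -> clock=15. purged={b.com}
Op 8: insert b.com -> 10.0.0.4 (expiry=15+5=20). clock=15
Op 9: tick 6 -> clock=21. purged={b.com}
Op 10: tick 5 -> clock=26.
Op 11: insert a.com -> 10.0.0.6 (expiry=26+5=31). clock=26
Op 12: tick 1 -> clock=27.
Op 13: insert a.com -> 10.0.0.4 (expiry=27+1=28). clock=27
Op 14: insert a.com -> 10.0.0.3 (expiry=27+4=31). clock=27
lookup b.com: not in cache (expired or never inserted)

Answer: NXDOMAIN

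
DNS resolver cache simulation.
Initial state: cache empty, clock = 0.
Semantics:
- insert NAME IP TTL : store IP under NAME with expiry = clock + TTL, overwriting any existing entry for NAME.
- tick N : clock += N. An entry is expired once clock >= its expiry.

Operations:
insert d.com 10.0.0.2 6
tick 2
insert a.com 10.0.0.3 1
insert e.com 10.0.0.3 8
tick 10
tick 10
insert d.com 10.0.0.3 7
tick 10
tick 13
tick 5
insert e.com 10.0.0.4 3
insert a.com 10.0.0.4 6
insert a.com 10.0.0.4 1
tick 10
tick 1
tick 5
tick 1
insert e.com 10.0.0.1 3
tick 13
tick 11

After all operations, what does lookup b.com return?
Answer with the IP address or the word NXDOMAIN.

Op 1: insert d.com -> 10.0.0.2 (expiry=0+6=6). clock=0
Op 2: tick 2 -> clock=2.
Op 3: insert a.com -> 10.0.0.3 (expiry=2+1=3). clock=2
Op 4: insert e.com -> 10.0.0.3 (expiry=2+8=10). clock=2
Op 5: tick 10 -> clock=12. purged={a.com,d.com,e.com}
Op 6: tick 10 -> clock=22.
Op 7: insert d.com -> 10.0.0.3 (expiry=22+7=29). clock=22
Op 8: tick 10 -> clock=32. purged={d.com}
Op 9: tick 13 -> clock=45.
Op 10: tick 5 -> clock=50.
Op 11: insert e.com -> 10.0.0.4 (expiry=50+3=53). clock=50
Op 12: insert a.com -> 10.0.0.4 (expiry=50+6=56). clock=50
Op 13: insert a.com -> 10.0.0.4 (expiry=50+1=51). clock=50
Op 14: tick 10 -> clock=60. purged={a.com,e.com}
Op 15: tick 1 -> clock=61.
Op 16: tick 5 -> clock=66.
Op 17: tick 1 -> clock=67.
Op 18: insert e.com -> 10.0.0.1 (expiry=67+3=70). clock=67
Op 19: tick 13 -> clock=80. purged={e.com}
Op 20: tick 11 -> clock=91.
lookup b.com: not in cache (expired or never inserted)

Answer: NXDOMAIN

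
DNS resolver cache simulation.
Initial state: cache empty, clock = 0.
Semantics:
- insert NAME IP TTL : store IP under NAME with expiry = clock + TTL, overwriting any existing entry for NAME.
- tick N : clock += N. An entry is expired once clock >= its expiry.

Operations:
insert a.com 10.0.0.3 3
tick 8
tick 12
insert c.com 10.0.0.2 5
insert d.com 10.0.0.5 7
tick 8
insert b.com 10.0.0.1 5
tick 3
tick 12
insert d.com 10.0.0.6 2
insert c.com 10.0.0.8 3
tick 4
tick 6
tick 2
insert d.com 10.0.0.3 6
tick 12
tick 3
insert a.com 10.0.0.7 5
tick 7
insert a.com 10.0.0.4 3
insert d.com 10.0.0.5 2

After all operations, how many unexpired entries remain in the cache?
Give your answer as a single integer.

Answer: 2

Derivation:
Op 1: insert a.com -> 10.0.0.3 (expiry=0+3=3). clock=0
Op 2: tick 8 -> clock=8. purged={a.com}
Op 3: tick 12 -> clock=20.
Op 4: insert c.com -> 10.0.0.2 (expiry=20+5=25). clock=20
Op 5: insert d.com -> 10.0.0.5 (expiry=20+7=27). clock=20
Op 6: tick 8 -> clock=28. purged={c.com,d.com}
Op 7: insert b.com -> 10.0.0.1 (expiry=28+5=33). clock=28
Op 8: tick 3 -> clock=31.
Op 9: tick 12 -> clock=43. purged={b.com}
Op 10: insert d.com -> 10.0.0.6 (expiry=43+2=45). clock=43
Op 11: insert c.com -> 10.0.0.8 (expiry=43+3=46). clock=43
Op 12: tick 4 -> clock=47. purged={c.com,d.com}
Op 13: tick 6 -> clock=53.
Op 14: tick 2 -> clock=55.
Op 15: insert d.com -> 10.0.0.3 (expiry=55+6=61). clock=55
Op 16: tick 12 -> clock=67. purged={d.com}
Op 17: tick 3 -> clock=70.
Op 18: insert a.com -> 10.0.0.7 (expiry=70+5=75). clock=70
Op 19: tick 7 -> clock=77. purged={a.com}
Op 20: insert a.com -> 10.0.0.4 (expiry=77+3=80). clock=77
Op 21: insert d.com -> 10.0.0.5 (expiry=77+2=79). clock=77
Final cache (unexpired): {a.com,d.com} -> size=2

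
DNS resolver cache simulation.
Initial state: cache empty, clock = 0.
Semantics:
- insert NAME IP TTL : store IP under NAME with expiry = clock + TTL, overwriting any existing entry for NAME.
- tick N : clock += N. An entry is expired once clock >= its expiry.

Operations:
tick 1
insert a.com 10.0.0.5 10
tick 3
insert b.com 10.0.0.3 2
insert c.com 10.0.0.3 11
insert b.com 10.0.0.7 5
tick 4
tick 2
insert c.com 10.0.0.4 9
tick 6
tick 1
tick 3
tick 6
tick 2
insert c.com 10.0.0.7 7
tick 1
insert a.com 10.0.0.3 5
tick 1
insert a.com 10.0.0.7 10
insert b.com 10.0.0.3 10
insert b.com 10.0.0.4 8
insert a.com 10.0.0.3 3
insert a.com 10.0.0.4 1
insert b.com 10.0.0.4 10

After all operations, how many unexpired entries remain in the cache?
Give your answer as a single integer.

Op 1: tick 1 -> clock=1.
Op 2: insert a.com -> 10.0.0.5 (expiry=1+10=11). clock=1
Op 3: tick 3 -> clock=4.
Op 4: insert b.com -> 10.0.0.3 (expiry=4+2=6). clock=4
Op 5: insert c.com -> 10.0.0.3 (expiry=4+11=15). clock=4
Op 6: insert b.com -> 10.0.0.7 (expiry=4+5=9). clock=4
Op 7: tick 4 -> clock=8.
Op 8: tick 2 -> clock=10. purged={b.com}
Op 9: insert c.com -> 10.0.0.4 (expiry=10+9=19). clock=10
Op 10: tick 6 -> clock=16. purged={a.com}
Op 11: tick 1 -> clock=17.
Op 12: tick 3 -> clock=20. purged={c.com}
Op 13: tick 6 -> clock=26.
Op 14: tick 2 -> clock=28.
Op 15: insert c.com -> 10.0.0.7 (expiry=28+7=35). clock=28
Op 16: tick 1 -> clock=29.
Op 17: insert a.com -> 10.0.0.3 (expiry=29+5=34). clock=29
Op 18: tick 1 -> clock=30.
Op 19: insert a.com -> 10.0.0.7 (expiry=30+10=40). clock=30
Op 20: insert b.com -> 10.0.0.3 (expiry=30+10=40). clock=30
Op 21: insert b.com -> 10.0.0.4 (expiry=30+8=38). clock=30
Op 22: insert a.com -> 10.0.0.3 (expiry=30+3=33). clock=30
Op 23: insert a.com -> 10.0.0.4 (expiry=30+1=31). clock=30
Op 24: insert b.com -> 10.0.0.4 (expiry=30+10=40). clock=30
Final cache (unexpired): {a.com,b.com,c.com} -> size=3

Answer: 3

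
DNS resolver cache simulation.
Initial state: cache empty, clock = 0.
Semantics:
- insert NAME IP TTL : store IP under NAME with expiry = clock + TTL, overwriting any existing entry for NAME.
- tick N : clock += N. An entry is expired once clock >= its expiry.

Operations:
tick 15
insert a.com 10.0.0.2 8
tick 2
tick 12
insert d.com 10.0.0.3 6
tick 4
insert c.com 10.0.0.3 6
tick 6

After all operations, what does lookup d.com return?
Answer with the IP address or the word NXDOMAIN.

Op 1: tick 15 -> clock=15.
Op 2: insert a.com -> 10.0.0.2 (expiry=15+8=23). clock=15
Op 3: tick 2 -> clock=17.
Op 4: tick 12 -> clock=29. purged={a.com}
Op 5: insert d.com -> 10.0.0.3 (expiry=29+6=35). clock=29
Op 6: tick 4 -> clock=33.
Op 7: insert c.com -> 10.0.0.3 (expiry=33+6=39). clock=33
Op 8: tick 6 -> clock=39. purged={c.com,d.com}
lookup d.com: not in cache (expired or never inserted)

Answer: NXDOMAIN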